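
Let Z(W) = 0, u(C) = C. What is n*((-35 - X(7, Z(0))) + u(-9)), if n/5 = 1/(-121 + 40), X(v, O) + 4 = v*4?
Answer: 340/81 ≈ 4.1975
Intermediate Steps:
X(v, O) = -4 + 4*v (X(v, O) = -4 + v*4 = -4 + 4*v)
n = -5/81 (n = 5/(-121 + 40) = 5/(-81) = 5*(-1/81) = -5/81 ≈ -0.061728)
n*((-35 - X(7, Z(0))) + u(-9)) = -5*((-35 - (-4 + 4*7)) - 9)/81 = -5*((-35 - (-4 + 28)) - 9)/81 = -5*((-35 - 1*24) - 9)/81 = -5*((-35 - 24) - 9)/81 = -5*(-59 - 9)/81 = -5/81*(-68) = 340/81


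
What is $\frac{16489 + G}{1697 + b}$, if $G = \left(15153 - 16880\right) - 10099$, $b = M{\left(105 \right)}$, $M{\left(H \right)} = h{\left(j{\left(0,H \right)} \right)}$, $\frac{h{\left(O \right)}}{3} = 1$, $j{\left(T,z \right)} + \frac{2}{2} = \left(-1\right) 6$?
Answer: $\frac{4663}{1700} \approx 2.7429$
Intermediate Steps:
$j{\left(T,z \right)} = -7$ ($j{\left(T,z \right)} = -1 - 6 = -7$)
$h{\left(O \right)} = 3$ ($h{\left(O \right)} = 3 \cdot 1 = 3$)
$M{\left(H \right)} = 3$
$b = 3$
$G = -11826$ ($G = -1727 - 10099 = -11826$)
$\frac{16489 + G}{1697 + b} = \frac{16489 - 11826}{1697 + 3} = \frac{4663}{1700}$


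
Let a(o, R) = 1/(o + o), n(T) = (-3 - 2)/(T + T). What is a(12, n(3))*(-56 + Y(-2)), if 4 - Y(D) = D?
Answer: -25/12 ≈ -2.0833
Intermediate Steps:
n(T) = -5/(2*T) (n(T) = -5*1/(2*T) = -5/(2*T))
Y(D) = 4 - D
a(o, R) = 1/(2*o)
a(12, n(3))*(-56 + Y(-2)) = ((½)/12)*(-56 + (4 - 1*(-2))) = ((½)*(1/12))*(-56 + (4 + 2)) = (-56 + 6)/24 = (1/24)*(-50) = -25/12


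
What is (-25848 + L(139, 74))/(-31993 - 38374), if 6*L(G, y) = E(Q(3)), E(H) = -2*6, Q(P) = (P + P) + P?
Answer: 2350/6397 ≈ 0.36736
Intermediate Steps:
Q(P) = 3*P (Q(P) = 2*P + P = 3*P)
E(H) = -12
L(G, y) = -2 (L(G, y) = (1/6)*(-12) = -2)
(-25848 + L(139, 74))/(-31993 - 38374) = (-25848 - 2)/(-31993 - 38374) = -25850/(-70367) = -25850*(-1/70367) = 2350/6397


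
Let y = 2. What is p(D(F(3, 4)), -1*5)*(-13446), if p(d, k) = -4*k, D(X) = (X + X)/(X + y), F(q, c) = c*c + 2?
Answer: -268920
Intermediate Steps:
F(q, c) = 2 + c² (F(q, c) = c² + 2 = 2 + c²)
D(X) = 2*X/(2 + X) (D(X) = (X + X)/(X + 2) = (2*X)/(2 + X) = 2*X/(2 + X))
p(D(F(3, 4)), -1*5)*(-13446) = -(-4)*5*(-13446) = -4*(-5)*(-13446) = 20*(-13446) = -268920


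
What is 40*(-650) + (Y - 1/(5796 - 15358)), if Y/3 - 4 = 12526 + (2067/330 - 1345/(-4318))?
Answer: 13182143093263/1135439690 ≈ 11610.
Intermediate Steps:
Y = 4465966839/118745 (Y = 12 + 3*(12526 + (2067/330 - 1345/(-4318))) = 12 + 3*(12526 + (2067*(1/330) - 1345*(-1/4318))) = 12 + 3*(12526 + (689/110 + 1345/4318)) = 12 + 3*(12526 + 780763/118745) = 12 + 3*(1488180633/118745) = 12 + 4464541899/118745 = 4465966839/118745 ≈ 37610.)
40*(-650) + (Y - 1/(5796 - 15358)) = 40*(-650) + (4465966839/118745 - 1/(5796 - 15358)) = -26000 + (4465966839/118745 - 1/(-9562)) = -26000 + (4465966839/118745 - 1*(-1/9562)) = -26000 + (4465966839/118745 + 1/9562) = -26000 + 42703575033263/1135439690 = 13182143093263/1135439690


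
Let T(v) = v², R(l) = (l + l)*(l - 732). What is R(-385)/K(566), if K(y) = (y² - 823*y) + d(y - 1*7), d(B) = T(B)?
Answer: 860090/167019 ≈ 5.1497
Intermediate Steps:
R(l) = 2*l*(-732 + l) (R(l) = (2*l)*(-732 + l) = 2*l*(-732 + l))
d(B) = B²
K(y) = y² + (-7 + y)² - 823*y (K(y) = (y² - 823*y) + (y - 1*7)² = (y² - 823*y) + (y - 7)² = (y² - 823*y) + (-7 + y)² = y² + (-7 + y)² - 823*y)
R(-385)/K(566) = (2*(-385)*(-732 - 385))/(49 - 837*566 + 2*566²) = (2*(-385)*(-1117))/(49 - 473742 + 2*320356) = 860090/(49 - 473742 + 640712) = 860090/167019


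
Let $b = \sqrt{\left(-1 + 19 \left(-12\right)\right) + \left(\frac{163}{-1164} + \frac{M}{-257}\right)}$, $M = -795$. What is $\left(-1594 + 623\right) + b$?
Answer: $-971 + \frac{i \sqrt{5057201866161}}{149574} \approx -971.0 + 15.035 i$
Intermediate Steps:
$b = \frac{i \sqrt{5057201866161}}{149574}$ ($b = \sqrt{\left(-1 + 19 \left(-12\right)\right) + \left(\frac{163}{-1164} - \frac{795}{-257}\right)} = \sqrt{\left(-1 - 228\right) + \left(163 \left(- \frac{1}{1164}\right) - - \frac{795}{257}\right)} = \sqrt{-229 + \left(- \frac{163}{1164} + \frac{795}{257}\right)} = \sqrt{-229 + \frac{883489}{299148}} = \sqrt{- \frac{67621403}{299148}} = \frac{i \sqrt{5057201866161}}{149574} \approx 15.035 i$)
$\left(-1594 + 623\right) + b = \left(-1594 + 623\right) + \frac{i \sqrt{5057201866161}}{149574} = -971 + \frac{i \sqrt{5057201866161}}{149574}$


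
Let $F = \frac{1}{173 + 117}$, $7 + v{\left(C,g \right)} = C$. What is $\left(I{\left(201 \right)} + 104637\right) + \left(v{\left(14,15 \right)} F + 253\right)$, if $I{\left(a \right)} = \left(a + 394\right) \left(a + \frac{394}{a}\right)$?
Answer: $\frac{13153216757}{58290} \approx 2.2565 \cdot 10^{5}$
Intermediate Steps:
$v{\left(C,g \right)} = -7 + C$
$F = \frac{1}{290} \approx 0.0034483$
$I{\left(a \right)} = \left(394 + a\right) \left(a + \frac{394}{a}\right)$
$\left(I{\left(201 \right)} + 104637\right) + \left(v{\left(14,15 \right)} F + 253\right) = \left(\left(394 + 201^{2} + 394 \cdot 201 + \frac{155236}{201}\right) + 104637\right) + \left(\left(-7 + 14\right) \frac{1}{290} + 253\right) = \left(\left(394 + 40401 + 79194 + 155236 \cdot \frac{1}{201}\right) + 104637\right) + \left(7 \cdot \frac{1}{290} + 253\right) = \left(\left(394 + 40401 + 79194 + \frac{155236}{201}\right) + 104637\right) + \left(\frac{7}{290} + 253\right) = \left(\frac{24273025}{201} + 104637\right) + \frac{73377}{290} = \frac{45305062}{201} + \frac{73377}{290} = \frac{13153216757}{58290}$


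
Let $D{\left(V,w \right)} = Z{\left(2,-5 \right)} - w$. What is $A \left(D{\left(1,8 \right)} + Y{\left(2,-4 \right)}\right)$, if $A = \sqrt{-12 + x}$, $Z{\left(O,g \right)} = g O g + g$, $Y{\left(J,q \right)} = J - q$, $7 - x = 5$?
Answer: $43 i \sqrt{10} \approx 135.98 i$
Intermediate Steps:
$x = 2$ ($x = 7 - 5 = 2$)
$Z{\left(O,g \right)} = g + O g^{2}$ ($Z{\left(O,g \right)} = O g g + g = O g^{2} + g = g + O g^{2}$)
$A = i \sqrt{10}$ ($A = \sqrt{-12 + 2} = \sqrt{-10} = i \sqrt{10} \approx 3.1623 i$)
$D{\left(V,w \right)} = 45 - w$ ($D{\left(V,w \right)} = - 5 \left(1 + 2 \left(-5\right)\right) - w = - 5 \left(1 - 10\right) - w = \left(-5\right) \left(-9\right) - w = 45 - w$)
$A \left(D{\left(1,8 \right)} + Y{\left(2,-4 \right)}\right) = i \sqrt{10} \left(\left(45 - 8\right) + \left(2 - -4\right)\right) = i \sqrt{10} \left(\left(45 - 8\right) + \left(2 + 4\right)\right) = i \sqrt{10} \left(37 + 6\right) = i \sqrt{10} \cdot 43 = 43 i \sqrt{10}$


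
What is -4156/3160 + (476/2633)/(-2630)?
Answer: -143904657/109411682 ≈ -1.3153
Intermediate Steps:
-4156/3160 + (476/2633)/(-2630) = -4156*1/3160 + (476*(1/2633))*(-1/2630) = -1039/790 + (476/2633)*(-1/2630) = -1039/790 - 238/3462395 = -143904657/109411682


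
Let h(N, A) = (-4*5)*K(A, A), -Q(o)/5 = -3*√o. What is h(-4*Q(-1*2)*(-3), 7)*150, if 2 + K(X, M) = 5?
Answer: -9000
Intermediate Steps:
Q(o) = 15*√o (Q(o) = -(-15)*√o = 15*√o)
K(X, M) = 3 (K(X, M) = -2 + 5 = 3)
h(N, A) = -60 (h(N, A) = -4*5*3 = -20*3 = -60)
h(-4*Q(-1*2)*(-3), 7)*150 = -60*150 = -9000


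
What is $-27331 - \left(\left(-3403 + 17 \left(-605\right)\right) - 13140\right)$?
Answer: $-503$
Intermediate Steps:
$-27331 - \left(\left(-3403 + 17 \left(-605\right)\right) - 13140\right) = -27331 - \left(\left(-3403 - 10285\right) - 13140\right) = -27331 - \left(-13688 - 13140\right) = -27331 - -26828 = -27331 + 26828 = -503$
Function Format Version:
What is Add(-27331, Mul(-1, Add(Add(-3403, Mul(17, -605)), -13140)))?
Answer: -503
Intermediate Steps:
Add(-27331, Mul(-1, Add(Add(-3403, Mul(17, -605)), -13140))) = Add(-27331, Mul(-1, Add(Add(-3403, -10285), -13140))) = Add(-27331, Mul(-1, Add(-13688, -13140))) = Add(-27331, Mul(-1, -26828)) = Add(-27331, 26828) = -503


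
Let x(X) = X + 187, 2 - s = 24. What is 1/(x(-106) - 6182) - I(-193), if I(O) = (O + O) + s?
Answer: 2489207/6101 ≈ 408.00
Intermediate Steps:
s = -22 (s = 2 - 1*24 = 2 - 24 = -22)
x(X) = 187 + X
I(O) = -22 + 2*O (I(O) = (O + O) - 22 = 2*O - 22 = -22 + 2*O)
1/(x(-106) - 6182) - I(-193) = 1/((187 - 106) - 6182) - (-22 + 2*(-193)) = 1/(81 - 6182) - (-22 - 386) = 1/(-6101) - 1*(-408) = -1/6101 + 408 = 2489207/6101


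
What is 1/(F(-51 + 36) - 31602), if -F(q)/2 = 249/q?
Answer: -5/157844 ≈ -3.1677e-5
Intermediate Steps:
F(q) = -498/q
1/(F(-51 + 36) - 31602) = 1/(-498/(-51 + 36) - 31602) = 1/(-498/(-15) - 31602) = 1/(-498*(-1/15) - 31602) = 1/(166/5 - 31602) = 1/(-157844/5) = -5/157844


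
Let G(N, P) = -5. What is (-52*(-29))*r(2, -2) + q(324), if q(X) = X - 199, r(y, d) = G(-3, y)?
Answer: -7415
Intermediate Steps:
r(y, d) = -5
q(X) = -199 + X
(-52*(-29))*r(2, -2) + q(324) = -52*(-29)*(-5) + (-199 + 324) = 1508*(-5) + 125 = -7540 + 125 = -7415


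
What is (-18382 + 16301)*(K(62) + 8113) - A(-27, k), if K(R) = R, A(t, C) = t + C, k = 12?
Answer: -17012160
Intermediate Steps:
A(t, C) = C + t
(-18382 + 16301)*(K(62) + 8113) - A(-27, k) = (-18382 + 16301)*(62 + 8113) - (12 - 27) = -2081*8175 - 1*(-15) = -17012175 + 15 = -17012160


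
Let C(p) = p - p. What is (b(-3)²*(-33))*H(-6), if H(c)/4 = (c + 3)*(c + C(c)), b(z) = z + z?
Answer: -85536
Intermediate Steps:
C(p) = 0
b(z) = 2*z
H(c) = 4*c*(3 + c) (H(c) = 4*((c + 3)*(c + 0)) = 4*((3 + c)*c) = 4*(c*(3 + c)) = 4*c*(3 + c))
(b(-3)²*(-33))*H(-6) = ((2*(-3))²*(-33))*(4*(-6)*(3 - 6)) = ((-6)²*(-33))*(4*(-6)*(-3)) = (36*(-33))*72 = -1188*72 = -85536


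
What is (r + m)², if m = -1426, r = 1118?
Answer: 94864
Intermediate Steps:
(r + m)² = (1118 - 1426)² = (-308)² = 94864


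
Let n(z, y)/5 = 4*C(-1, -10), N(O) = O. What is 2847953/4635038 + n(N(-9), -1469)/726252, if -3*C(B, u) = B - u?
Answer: 172337788323/280517134798 ≈ 0.61436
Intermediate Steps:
C(B, u) = -B/3 + u/3 (C(B, u) = -(B - u)/3 = -B/3 + u/3)
n(z, y) = -60 (n(z, y) = 5*(4*(-1/3*(-1) + (1/3)*(-10))) = 5*(4*(1/3 - 10/3)) = 5*(4*(-3)) = 5*(-12) = -60)
2847953/4635038 + n(N(-9), -1469)/726252 = 2847953/4635038 - 60/726252 = 2847953*(1/4635038) - 60*1/726252 = 2847953/4635038 - 5/60521 = 172337788323/280517134798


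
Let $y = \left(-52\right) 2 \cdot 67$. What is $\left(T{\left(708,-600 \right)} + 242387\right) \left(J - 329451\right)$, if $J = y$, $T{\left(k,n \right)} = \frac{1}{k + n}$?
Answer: $- \frac{8806708288943}{108} \approx -8.1544 \cdot 10^{10}$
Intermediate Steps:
$y = -6968$ ($y = \left(-104\right) 67 = -6968$)
$J = -6968$
$\left(T{\left(708,-600 \right)} + 242387\right) \left(J - 329451\right) = \left(\frac{1}{708 - 600} + 242387\right) \left(-6968 - 329451\right) = \left(\frac{1}{108} + 242387\right) \left(-336419\right) = \frac{26177797}{108} \left(-336419\right) = - \frac{8806708288943}{108}$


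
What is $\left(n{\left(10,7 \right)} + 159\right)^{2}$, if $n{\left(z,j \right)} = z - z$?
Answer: $25281$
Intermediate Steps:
$n{\left(z,j \right)} = 0$
$\left(n{\left(10,7 \right)} + 159\right)^{2} = \left(0 + 159\right)^{2} = 159^{2} = 25281$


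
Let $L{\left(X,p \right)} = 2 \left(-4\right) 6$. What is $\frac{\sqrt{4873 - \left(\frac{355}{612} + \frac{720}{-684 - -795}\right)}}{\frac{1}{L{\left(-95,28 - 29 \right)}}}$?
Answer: $- \frac{8 \sqrt{69305859913}}{629} \approx -3348.3$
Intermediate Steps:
$L{\left(X,p \right)} = -48$ ($L{\left(X,p \right)} = \left(-8\right) 6 = -48$)
$\frac{\sqrt{4873 - \left(\frac{355}{612} + \frac{720}{-684 - -795}\right)}}{\frac{1}{L{\left(-95,28 - 29 \right)}}} = \frac{\sqrt{4873 - \left(\frac{355}{612} + \frac{720}{-684 - -795}\right)}}{\frac{1}{-48}} = \frac{\sqrt{4873 - \left(\frac{355}{612} + \frac{720}{-684 + 795}\right)}}{- \frac{1}{48}} = \sqrt{4873 - \left(\frac{355}{612} + \frac{720}{111}\right)} \left(-48\right) = \sqrt{4873 - \frac{160015}{22644}} \left(-48\right) = \sqrt{\frac{110184197}{22644}} \left(-48\right) = \frac{\sqrt{69305859913}}{3774} \left(-48\right) = - \frac{8 \sqrt{69305859913}}{629}$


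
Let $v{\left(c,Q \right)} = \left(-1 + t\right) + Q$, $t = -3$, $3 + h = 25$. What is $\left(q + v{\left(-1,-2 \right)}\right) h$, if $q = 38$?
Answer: $704$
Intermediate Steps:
$h = 22$ ($h = -3 + 25 = 22$)
$v{\left(c,Q \right)} = -4 + Q$ ($v{\left(c,Q \right)} = \left(-1 - 3\right) + Q = -4 + Q$)
$\left(q + v{\left(-1,-2 \right)}\right) h = \left(38 - 6\right) 22 = 32 \cdot 22 = 704$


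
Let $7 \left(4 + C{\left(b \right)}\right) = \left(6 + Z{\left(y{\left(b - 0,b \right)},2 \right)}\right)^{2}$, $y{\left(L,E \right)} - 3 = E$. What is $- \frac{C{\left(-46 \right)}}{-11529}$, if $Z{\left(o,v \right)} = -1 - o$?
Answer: $\frac{2276}{80703} \approx 0.028202$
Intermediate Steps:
$y{\left(L,E \right)} = 3 + E$
$C{\left(b \right)} = -4 + \frac{\left(2 - b\right)^{2}}{7}$ ($C{\left(b \right)} = -4 + \frac{\left(6 - \left(4 + b\right)\right)^{2}}{7} = -4 + \frac{\left(2 - b\right)^{2}}{7}$)
$- \frac{C{\left(-46 \right)}}{-11529} = - \frac{-4 + \frac{\left(-2 - 46\right)^{2}}{7}}{-11529} = - \frac{\left(-4 + \frac{\left(-48\right)^{2}}{7}\right) \left(-1\right)}{11529} = - \frac{\left(-4 + \frac{1}{7} \cdot 2304\right) \left(-1\right)}{11529} = - \frac{\left(-4 + \frac{2304}{7}\right) \left(-1\right)}{11529} = - \frac{2276 \left(-1\right)}{7 \cdot 11529} = \left(-1\right) \left(- \frac{2276}{80703}\right) = \frac{2276}{80703}$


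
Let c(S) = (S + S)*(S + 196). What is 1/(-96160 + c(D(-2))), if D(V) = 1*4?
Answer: -1/94560 ≈ -1.0575e-5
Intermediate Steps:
D(V) = 4
c(S) = 2*S*(196 + S) (c(S) = (2*S)*(196 + S) = 2*S*(196 + S))
1/(-96160 + c(D(-2))) = 1/(-96160 + 2*4*(196 + 4)) = 1/(-96160 + 2*4*200) = 1/(-96160 + 1600) = 1/(-94560) = -1/94560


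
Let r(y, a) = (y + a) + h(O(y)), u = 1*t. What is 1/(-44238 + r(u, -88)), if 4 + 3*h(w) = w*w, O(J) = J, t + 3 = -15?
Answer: -3/132712 ≈ -2.2605e-5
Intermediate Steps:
t = -18 (t = -3 - 15 = -18)
h(w) = -4/3 + w²/3 (h(w) = -4/3 + (w*w)/3 = -4/3 + w²/3)
u = -18 (u = 1*(-18) = -18)
r(y, a) = -4/3 + a + y + y²/3 (r(y, a) = (y + a) + (-4/3 + y²/3) = (a + y) + (-4/3 + y²/3) = -4/3 + a + y + y²/3)
1/(-44238 + r(u, -88)) = 1/(-44238 + (-4/3 - 88 - 18 + (⅓)*(-18)²)) = 1/(-44238 + (-4/3 - 88 - 18 + (⅓)*324)) = 1/(-44238 + (-4/3 - 88 - 18 + 108)) = 1/(-44238 + ⅔) = 1/(-132712/3) = -3/132712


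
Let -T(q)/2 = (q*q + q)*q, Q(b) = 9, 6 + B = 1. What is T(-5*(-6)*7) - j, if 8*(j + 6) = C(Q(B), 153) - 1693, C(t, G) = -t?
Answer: -74439925/4 ≈ -1.8610e+7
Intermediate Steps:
B = -5 (B = -6 + 1 = -5)
j = -875/4 (j = -6 + (-1*9 - 1693)/8 = -6 + (-9 - 1693)/8 = -6 + (1/8)*(-1702) = -6 - 851/4 = -875/4 ≈ -218.75)
T(q) = -2*q*(q + q**2) (T(q) = -2*(q*q + q)*q = -2*(q**2 + q)*q = -2*(q + q**2)*q = -2*q*(q + q**2))
T(-5*(-6)*7) - j = 2*(-5*(-6)*7)**2*(-1 - (-5*(-6))*7) - 1*(-875/4) = 2*(30*7)**2*(-1 - 30*7) + 875/4 = 2*210**2*(-1 - 1*210) + 875/4 = 2*44100*(-1 - 210) + 875/4 = 2*44100*(-211) + 875/4 = -18610200 + 875/4 = -74439925/4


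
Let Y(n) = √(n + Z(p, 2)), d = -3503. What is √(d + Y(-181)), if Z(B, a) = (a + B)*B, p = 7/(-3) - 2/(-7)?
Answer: √(-1544823 + 21*I*√79778)/21 ≈ 0.11362 + 59.186*I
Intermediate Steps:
p = -43/21 (p = 7*(-⅓) - 2*(-⅐) = -7/3 + 2/7 = -43/21 ≈ -2.0476)
Z(B, a) = B*(B + a) (Z(B, a) = (B + a)*B = B*(B + a))
Y(n) = √(43/441 + n) (Y(n) = √(n - 43*(-43/21 + 2)/21) = √(n - 43/21*(-1/21)) = √(n + 43/441) = √(43/441 + n))
√(d + Y(-181)) = √(-3503 + √(43 + 441*(-181))/21) = √(-3503 + √(43 - 79821)/21) = √(-3503 + √(-79778)/21) = √(-3503 + (I*√79778)/21) = √(-3503 + I*√79778/21)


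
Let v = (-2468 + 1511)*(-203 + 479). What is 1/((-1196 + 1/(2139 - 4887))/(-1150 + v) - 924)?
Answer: -728994936/673588034255 ≈ -0.0010823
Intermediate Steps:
v = -264132 (v = -957*276 = -264132)
1/((-1196 + 1/(2139 - 4887))/(-1150 + v) - 924) = 1/((-1196 + 1/(2139 - 4887))/(-1150 - 264132) - 924) = 1/((-1196 + 1/(-2748))/(-265282) - 924) = 1/((-1196 - 1/2748)*(-1/265282) - 924) = 1/(-3286609/2748*(-1/265282) - 924) = 1/(3286609/728994936 - 924) = 1/(-673588034255/728994936) = -728994936/673588034255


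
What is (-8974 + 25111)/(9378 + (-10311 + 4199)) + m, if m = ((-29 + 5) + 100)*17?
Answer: 4235809/3266 ≈ 1296.9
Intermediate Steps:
m = 1292 (m = (-24 + 100)*17 = 76*17 = 1292)
(-8974 + 25111)/(9378 + (-10311 + 4199)) + m = (-8974 + 25111)/(9378 + (-10311 + 4199)) + 1292 = 16137/(9378 - 6112) + 1292 = 16137/3266 + 1292 = 4235809/3266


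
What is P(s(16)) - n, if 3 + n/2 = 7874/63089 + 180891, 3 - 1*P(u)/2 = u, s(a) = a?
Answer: -22825742126/63089 ≈ -3.6180e+5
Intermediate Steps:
P(u) = 6 - 2*u
n = 22824101812/63089 (n = -6 + 2*(7874/63089 + 180891) = -6 + 2*(11412240173/63089) = -6 + 22824480346/63089 = 22824101812/63089 ≈ 3.6178e+5)
P(s(16)) - n = (6 - 2*16) - 1*22824101812/63089 = (6 - 32) - 22824101812/63089 = -26 - 22824101812/63089 = -22825742126/63089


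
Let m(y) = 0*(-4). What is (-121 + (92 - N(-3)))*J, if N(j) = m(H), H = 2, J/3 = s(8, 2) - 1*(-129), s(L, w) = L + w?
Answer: -12093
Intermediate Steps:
J = 417 (J = 3*((8 + 2) - 1*(-129)) = 3*(10 + 129) = 3*139 = 417)
m(y) = 0
N(j) = 0
(-121 + (92 - N(-3)))*J = (-121 + (92 - 1*0))*417 = (-121 + (92 + 0))*417 = (-121 + 92)*417 = -29*417 = -12093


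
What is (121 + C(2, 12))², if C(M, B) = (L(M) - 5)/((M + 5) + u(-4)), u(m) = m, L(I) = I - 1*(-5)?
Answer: 133225/9 ≈ 14803.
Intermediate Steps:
L(I) = 5 + I (L(I) = I + 5 = 5 + I)
C(M, B) = M/(1 + M) (C(M, B) = ((5 + M) - 5)/((M + 5) - 4) = M/((5 + M) - 4) = M/(1 + M))
(121 + C(2, 12))² = (121 + 2/(1 + 2))² = (121 + 2/3)² = (121 + 2*(⅓))² = (121 + ⅔)² = (365/3)² = 133225/9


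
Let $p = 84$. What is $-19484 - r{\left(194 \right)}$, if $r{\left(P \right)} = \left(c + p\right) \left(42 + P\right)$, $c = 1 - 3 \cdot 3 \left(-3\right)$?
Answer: $-45916$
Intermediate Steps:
$c = 28$ ($c = 1 - -27 = 1 + 27 = 28$)
$r{\left(P \right)} = 4704 + 112 P$ ($r{\left(P \right)} = \left(28 + 84\right) \left(42 + P\right) = 112 \left(42 + P\right) = 4704 + 112 P$)
$-19484 - r{\left(194 \right)} = -19484 - \left(4704 + 112 \cdot 194\right) = -19484 - \left(4704 + 21728\right) = -19484 - 26432 = -45916$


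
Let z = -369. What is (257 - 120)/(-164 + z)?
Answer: -137/533 ≈ -0.25704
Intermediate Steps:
(257 - 120)/(-164 + z) = (257 - 120)/(-164 - 369) = 137/(-533) = 137*(-1/533) = -137/533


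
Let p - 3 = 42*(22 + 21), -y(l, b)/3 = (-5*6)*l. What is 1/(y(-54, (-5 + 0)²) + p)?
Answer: -1/3051 ≈ -0.00032776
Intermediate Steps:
y(l, b) = 90*l (y(l, b) = -3*(-5*6)*l = -(-90)*l = 90*l)
p = 1809 (p = 3 + 42*(22 + 21) = 3 + 42*43 = 3 + 1806 = 1809)
1/(y(-54, (-5 + 0)²) + p) = 1/(90*(-54) + 1809) = 1/(-4860 + 1809) = 1/(-3051) = -1/3051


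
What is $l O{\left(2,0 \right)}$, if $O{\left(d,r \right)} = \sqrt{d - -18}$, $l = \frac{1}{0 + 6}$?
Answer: $\frac{\sqrt{5}}{3} \approx 0.74536$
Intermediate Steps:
$l = \frac{1}{6} \approx 0.16667$
$O{\left(d,r \right)} = \sqrt{18 + d}$ ($O{\left(d,r \right)} = \sqrt{d + 18} = \sqrt{18 + d}$)
$l O{\left(2,0 \right)} = \frac{\sqrt{18 + 2}}{6} = \frac{\sqrt{20}}{6} = \frac{2 \sqrt{5}}{6} = \frac{\sqrt{5}}{3}$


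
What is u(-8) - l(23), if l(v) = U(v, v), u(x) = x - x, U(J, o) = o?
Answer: -23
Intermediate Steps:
u(x) = 0
l(v) = v
u(-8) - l(23) = 0 - 1*23 = 0 - 23 = -23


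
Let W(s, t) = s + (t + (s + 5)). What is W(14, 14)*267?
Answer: 12549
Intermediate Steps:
W(s, t) = 5 + t + 2*s (W(s, t) = s + (t + (5 + s)) = s + (5 + s + t) = 5 + t + 2*s)
W(14, 14)*267 = (5 + 14 + 2*14)*267 = (5 + 14 + 28)*267 = 47*267 = 12549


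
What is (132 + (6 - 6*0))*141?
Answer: 19458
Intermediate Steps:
(132 + (6 - 6*0))*141 = (132 + (6 + 0))*141 = (132 + 6)*141 = 138*141 = 19458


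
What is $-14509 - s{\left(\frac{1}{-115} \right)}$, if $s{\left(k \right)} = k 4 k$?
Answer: $- \frac{191881529}{13225} \approx -14509.0$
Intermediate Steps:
$s{\left(k \right)} = 4 k^{2}$ ($s{\left(k \right)} = 4 k k = 4 k^{2}$)
$-14509 - s{\left(\frac{1}{-115} \right)} = -14509 - 4 \left(\frac{1}{-115}\right)^{2} = -14509 - 4 \left(- \frac{1}{115}\right)^{2} = -14509 - 4 \cdot \frac{1}{13225} = -14509 - \frac{4}{13225} = - \frac{191881529}{13225}$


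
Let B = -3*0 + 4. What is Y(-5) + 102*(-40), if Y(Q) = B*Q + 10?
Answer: -4090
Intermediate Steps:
B = 4 (B = 0 + 4 = 4)
Y(Q) = 10 + 4*Q (Y(Q) = 4*Q + 10 = 10 + 4*Q)
Y(-5) + 102*(-40) = (10 + 4*(-5)) + 102*(-40) = (10 - 20) - 4080 = -10 - 4080 = -4090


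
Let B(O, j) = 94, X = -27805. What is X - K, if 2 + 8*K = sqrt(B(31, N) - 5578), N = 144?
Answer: -111219/4 - I*sqrt(1371)/4 ≈ -27805.0 - 9.2568*I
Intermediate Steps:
K = -1/4 + I*sqrt(1371)/4 (K = -1/4 + sqrt(94 - 5578)/8 = -1/4 + sqrt(-5484)/8 = -1/4 + (2*I*sqrt(1371))/8 = -1/4 + I*sqrt(1371)/4 ≈ -0.25 + 9.2568*I)
X - K = -27805 - (-1/4 + I*sqrt(1371)/4) = -27805 + (1/4 - I*sqrt(1371)/4) = -111219/4 - I*sqrt(1371)/4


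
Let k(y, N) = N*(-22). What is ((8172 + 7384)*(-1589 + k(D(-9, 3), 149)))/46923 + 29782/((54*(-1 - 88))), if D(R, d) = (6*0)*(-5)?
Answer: -60877462783/37585323 ≈ -1619.7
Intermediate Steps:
D(R, d) = 0 (D(R, d) = 0*(-5) = 0)
k(y, N) = -22*N
((8172 + 7384)*(-1589 + k(D(-9, 3), 149)))/46923 + 29782/((54*(-1 - 88))) = ((8172 + 7384)*(-1589 - 22*149))/46923 + 29782/((54*(-1 - 88))) = (15556*(-1589 - 3278))*(1/46923) + 29782/((54*(-89))) = (15556*(-4867))*(1/46923) + 29782/(-4806) = -75711052*1/46923 + 29782*(-1/4806) = -75711052/46923 - 14891/2403 = -60877462783/37585323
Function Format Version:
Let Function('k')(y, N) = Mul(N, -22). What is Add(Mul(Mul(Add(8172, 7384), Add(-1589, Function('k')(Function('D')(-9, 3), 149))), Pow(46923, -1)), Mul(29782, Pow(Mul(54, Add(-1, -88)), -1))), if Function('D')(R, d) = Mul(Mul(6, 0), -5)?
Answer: Rational(-60877462783, 37585323) ≈ -1619.7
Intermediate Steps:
Function('D')(R, d) = 0 (Function('D')(R, d) = Mul(0, -5) = 0)
Function('k')(y, N) = Mul(-22, N)
Add(Mul(Mul(Add(8172, 7384), Add(-1589, Function('k')(Function('D')(-9, 3), 149))), Pow(46923, -1)), Mul(29782, Pow(Mul(54, Add(-1, -88)), -1))) = Add(Mul(Mul(Add(8172, 7384), Add(-1589, Mul(-22, 149))), Pow(46923, -1)), Mul(29782, Pow(Mul(54, Add(-1, -88)), -1))) = Add(Mul(Mul(15556, Add(-1589, -3278)), Rational(1, 46923)), Mul(29782, Pow(Mul(54, -89), -1))) = Add(Mul(Mul(15556, -4867), Rational(1, 46923)), Mul(29782, Pow(-4806, -1))) = Add(Mul(-75711052, Rational(1, 46923)), Mul(29782, Rational(-1, 4806))) = Add(Rational(-75711052, 46923), Rational(-14891, 2403)) = Rational(-60877462783, 37585323)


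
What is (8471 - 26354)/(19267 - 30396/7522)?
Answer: -67257963/72447989 ≈ -0.92836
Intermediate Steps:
(8471 - 26354)/(19267 - 30396/7522) = -17883/(19267 - 30396*1/7522) = -17883/(19267 - 15198/3761) = -17883/72447989/3761 = -17883*3761/72447989 = -67257963/72447989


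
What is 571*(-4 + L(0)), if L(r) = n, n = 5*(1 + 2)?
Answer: 6281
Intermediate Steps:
n = 15 (n = 5*3 = 15)
L(r) = 15
571*(-4 + L(0)) = 571*(-4 + 15) = 571*11 = 6281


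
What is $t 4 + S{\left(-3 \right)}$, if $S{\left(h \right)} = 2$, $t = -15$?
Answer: $-58$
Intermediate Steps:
$t 4 + S{\left(-3 \right)} = \left(-15\right) 4 + 2 = -60 + 2 = -58$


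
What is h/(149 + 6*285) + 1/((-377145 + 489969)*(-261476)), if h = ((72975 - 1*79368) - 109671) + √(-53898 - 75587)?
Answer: -263382858704015/4218609856032 + I*√129485/1859 ≈ -62.434 + 0.19357*I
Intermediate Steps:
h = -116064 + I*√129485 (h = ((72975 - 79368) - 109671) + √(-129485) = (-6393 - 109671) + I*√129485 = -116064 + I*√129485 ≈ -1.1606e+5 + 359.84*I)
h/(149 + 6*285) + 1/((-377145 + 489969)*(-261476)) = (-116064 + I*√129485)/(149 + 6*285) + 1/((-377145 + 489969)*(-261476)) = (-116064 + I*√129485)/(149 + 1710) - 1/261476/112824 = (-116064 + I*√129485)/1859 + (1/112824)*(-1/261476) = (-116064 + I*√129485)*(1/1859) - 1/29500768224 = (-8928/143 + I*√129485/1859) - 1/29500768224 = -263382858704015/4218609856032 + I*√129485/1859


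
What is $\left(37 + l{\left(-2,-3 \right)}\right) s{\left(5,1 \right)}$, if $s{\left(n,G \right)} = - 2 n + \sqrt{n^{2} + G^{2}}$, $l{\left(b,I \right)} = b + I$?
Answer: $-320 + 32 \sqrt{26} \approx -156.83$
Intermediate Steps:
$l{\left(b,I \right)} = I + b$
$s{\left(n,G \right)} = \sqrt{G^{2} + n^{2}} - 2 n$ ($s{\left(n,G \right)} = - 2 n + \sqrt{G^{2} + n^{2}} = \sqrt{G^{2} + n^{2}} - 2 n$)
$\left(37 + l{\left(-2,-3 \right)}\right) s{\left(5,1 \right)} = \left(37 - 5\right) \left(\sqrt{1^{2} + 5^{2}} - 10\right) = \left(37 - 5\right) \left(\sqrt{1 + 25} - 10\right) = 32 \left(\sqrt{26} - 10\right) = 32 \left(-10 + \sqrt{26}\right) = -320 + 32 \sqrt{26}$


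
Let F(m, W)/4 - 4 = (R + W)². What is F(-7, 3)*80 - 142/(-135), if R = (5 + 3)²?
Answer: 194097742/135 ≈ 1.4378e+6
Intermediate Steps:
R = 64 (R = 8² = 64)
F(m, W) = 16 + 4*(64 + W)²
F(-7, 3)*80 - 142/(-135) = (16 + 4*(64 + 3)²)*80 - 142/(-135) = (16 + 4*67²)*80 - 142*(-1/135) = (16 + 4*4489)*80 + 142/135 = (16 + 17956)*80 + 142/135 = 17972*80 + 142/135 = 1437760 + 142/135 = 194097742/135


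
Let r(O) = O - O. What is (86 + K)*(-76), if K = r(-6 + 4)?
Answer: -6536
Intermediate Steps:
r(O) = 0
K = 0
(86 + K)*(-76) = (86 + 0)*(-76) = 86*(-76) = -6536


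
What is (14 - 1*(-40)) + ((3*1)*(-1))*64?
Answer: -138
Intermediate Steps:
(14 - 1*(-40)) + ((3*1)*(-1))*64 = (14 + 40) + (3*(-1))*64 = 54 - 3*64 = 54 - 192 = -138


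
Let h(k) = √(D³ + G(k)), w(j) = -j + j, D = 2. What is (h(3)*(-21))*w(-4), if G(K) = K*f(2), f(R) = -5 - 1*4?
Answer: 0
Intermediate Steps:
f(R) = -9 (f(R) = -5 - 4 = -9)
G(K) = -9*K (G(K) = K*(-9) = -9*K)
w(j) = 0
h(k) = √(8 - 9*k) (h(k) = √(2³ - 9*k) = √(8 - 9*k))
(h(3)*(-21))*w(-4) = (√(8 - 9*3)*(-21))*0 = (√(8 - 27)*(-21))*0 = (√(-19)*(-21))*0 = ((I*√19)*(-21))*0 = -21*I*√19*0 = 0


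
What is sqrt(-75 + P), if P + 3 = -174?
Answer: 6*I*sqrt(7) ≈ 15.875*I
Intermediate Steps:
P = -177 (P = -3 - 174 = -177)
sqrt(-75 + P) = sqrt(-75 - 177) = sqrt(-252) = 6*I*sqrt(7)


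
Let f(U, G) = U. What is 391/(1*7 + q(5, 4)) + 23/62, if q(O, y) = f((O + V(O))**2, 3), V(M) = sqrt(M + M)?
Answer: 129467/5921 - 1955*sqrt(10)/382 ≈ 5.6818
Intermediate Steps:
V(M) = sqrt(2)*sqrt(M) (V(M) = sqrt(2*M) = sqrt(2)*sqrt(M))
q(O, y) = (O + sqrt(2)*sqrt(O))**2
391/(1*7 + q(5, 4)) + 23/62 = 391/(1*7 + (5 + sqrt(2)*sqrt(5))**2) + 23/62 = 391/(7 + (5 + sqrt(10))**2) + 23*(1/62) = 391/(7 + (5 + sqrt(10))**2) + 23/62 = 23/62 + 391/(7 + (5 + sqrt(10))**2)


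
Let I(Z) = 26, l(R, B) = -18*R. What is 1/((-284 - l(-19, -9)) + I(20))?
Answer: -1/600 ≈ -0.0016667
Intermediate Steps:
1/((-284 - l(-19, -9)) + I(20)) = 1/((-284 - (-18)*(-19)) + 26) = 1/((-284 - 1*342) + 26) = 1/((-284 - 342) + 26) = 1/(-626 + 26) = 1/(-600) = -1/600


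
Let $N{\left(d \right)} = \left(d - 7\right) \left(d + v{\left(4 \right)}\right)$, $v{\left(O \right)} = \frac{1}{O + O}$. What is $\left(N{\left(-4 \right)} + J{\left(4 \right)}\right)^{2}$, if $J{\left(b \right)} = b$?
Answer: $\frac{139129}{64} \approx 2173.9$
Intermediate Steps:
$v{\left(O \right)} = \frac{1}{2 O}$
$N{\left(d \right)} = \left(-7 + d\right) \left(\frac{1}{8} + d\right)$ ($N{\left(d \right)} = \left(d - 7\right) \left(d + \frac{1}{2 \cdot 4}\right) = \left(-7 + d\right) \left(d + \frac{1}{2} \cdot \frac{1}{4}\right) = \left(-7 + d\right) \left(d + \frac{1}{8}\right) = \left(-7 + d\right) \left(\frac{1}{8} + d\right)$)
$\left(N{\left(-4 \right)} + J{\left(4 \right)}\right)^{2} = \left(\left(- \frac{7}{8} + \left(-4\right)^{2} - - \frac{55}{2}\right) + 4\right)^{2} = \left(\left(- \frac{7}{8} + 16 + \frac{55}{2}\right) + 4\right)^{2} = \left(\frac{341}{8} + 4\right)^{2} = \left(\frac{373}{8}\right)^{2} = \frac{139129}{64}$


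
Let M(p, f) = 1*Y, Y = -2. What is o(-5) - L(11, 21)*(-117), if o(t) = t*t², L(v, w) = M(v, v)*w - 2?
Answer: -5273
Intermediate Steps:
M(p, f) = -2 (M(p, f) = 1*(-2) = -2)
L(v, w) = -2 - 2*w (L(v, w) = -2*w - 2 = -2 - 2*w)
o(t) = t³
o(-5) - L(11, 21)*(-117) = (-5)³ - (-2 - 2*21)*(-117) = -125 - (-2 - 42)*(-117) = -125 - 1*(-44)*(-117) = -125 + 44*(-117) = -125 - 5148 = -5273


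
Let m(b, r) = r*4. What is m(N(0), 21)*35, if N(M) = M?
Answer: 2940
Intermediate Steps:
m(b, r) = 4*r
m(N(0), 21)*35 = (4*21)*35 = 84*35 = 2940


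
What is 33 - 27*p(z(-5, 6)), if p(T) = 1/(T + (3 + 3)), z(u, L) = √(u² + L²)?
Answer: 987/25 - 27*√61/25 ≈ 31.045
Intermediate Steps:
z(u, L) = √(L² + u²)
p(T) = 1/(6 + T) (p(T) = 1/(T + 6) = 1/(6 + T))
33 - 27*p(z(-5, 6)) = 33 - 27/(6 + √(6² + (-5)²)) = 33 - 27/(6 + √(36 + 25)) = 33 - 27/(6 + √61)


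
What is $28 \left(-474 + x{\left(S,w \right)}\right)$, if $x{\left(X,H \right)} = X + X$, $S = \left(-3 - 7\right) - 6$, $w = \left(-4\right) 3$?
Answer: $-14168$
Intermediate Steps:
$w = -12$
$S = -16$ ($S = -10 - 6 = -16$)
$x{\left(X,H \right)} = 2 X$
$28 \left(-474 + x{\left(S,w \right)}\right) = 28 \left(-474 + 2 \left(-16\right)\right) = 28 \left(-474 - 32\right) = 28 \left(-506\right) = -14168$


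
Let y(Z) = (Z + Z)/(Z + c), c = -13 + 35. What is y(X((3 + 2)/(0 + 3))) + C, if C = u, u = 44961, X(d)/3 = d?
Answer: 1213957/27 ≈ 44961.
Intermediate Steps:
X(d) = 3*d
c = 22
y(Z) = 2*Z/(22 + Z) (y(Z) = (Z + Z)/(Z + 22) = (2*Z)/(22 + Z) = 2*Z/(22 + Z))
C = 44961
y(X((3 + 2)/(0 + 3))) + C = 2*(3*((3 + 2)/(0 + 3)))/(22 + 3*((3 + 2)/(0 + 3))) + 44961 = 2*(3*(5/3))/(22 + 3*(5/3)) + 44961 = 2*5/(22 + 5) + 44961 = 2*5/27 + 44961 = 2*5*(1/27) + 44961 = 10/27 + 44961 = 1213957/27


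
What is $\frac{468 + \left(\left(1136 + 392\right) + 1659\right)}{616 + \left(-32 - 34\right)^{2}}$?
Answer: $\frac{3655}{4972} \approx 0.73512$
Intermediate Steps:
$\frac{468 + \left(\left(1136 + 392\right) + 1659\right)}{616 + \left(-32 - 34\right)^{2}} = \frac{468 + \left(1528 + 1659\right)}{616 + \left(-66\right)^{2}} = \frac{468 + 3187}{616 + 4356} = \frac{3655}{4972}$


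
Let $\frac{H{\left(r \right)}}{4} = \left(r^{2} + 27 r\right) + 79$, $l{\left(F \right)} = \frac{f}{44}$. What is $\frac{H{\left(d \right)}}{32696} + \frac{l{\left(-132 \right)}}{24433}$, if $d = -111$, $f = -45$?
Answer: $\frac{5054173063}{4393737524} \approx 1.1503$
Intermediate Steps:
$l{\left(F \right)} = - \frac{45}{44}$
$H{\left(r \right)} = 316 + 4 r^{2} + 108 r$ ($H{\left(r \right)} = 4 \left(\left(r^{2} + 27 r\right) + 79\right) = 4 \left(79 + r^{2} + 27 r\right) = 316 + 4 r^{2} + 108 r$)
$\frac{H{\left(d \right)}}{32696} + \frac{l{\left(-132 \right)}}{24433} = \frac{316 + 4 \left(-111\right)^{2} + 108 \left(-111\right)}{32696} - \frac{45}{44 \cdot 24433} = \left(316 + 4 \cdot 12321 - 11988\right) \frac{1}{32696} - \frac{45}{1075052} = \left(316 + 49284 - 11988\right) \frac{1}{32696} - \frac{45}{1075052} = 37612 \cdot \frac{1}{32696} - \frac{45}{1075052} = \frac{9403}{8174} - \frac{45}{1075052} = \frac{5054173063}{4393737524}$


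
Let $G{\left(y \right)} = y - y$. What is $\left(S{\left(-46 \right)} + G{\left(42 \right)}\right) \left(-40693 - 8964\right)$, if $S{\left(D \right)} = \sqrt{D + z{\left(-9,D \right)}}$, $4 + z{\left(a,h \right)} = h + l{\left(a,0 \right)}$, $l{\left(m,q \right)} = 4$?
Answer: $- 99314 i \sqrt{23} \approx - 4.7629 \cdot 10^{5} i$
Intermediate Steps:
$z{\left(a,h \right)} = h$ ($z{\left(a,h \right)} = -4 + \left(h + 4\right) = -4 + \left(4 + h\right) = h$)
$G{\left(y \right)} = 0$
$S{\left(D \right)} = \sqrt{2} \sqrt{D}$ ($S{\left(D \right)} = \sqrt{D + D} = \sqrt{2 D} = \sqrt{2} \sqrt{D}$)
$\left(S{\left(-46 \right)} + G{\left(42 \right)}\right) \left(-40693 - 8964\right) = \left(\sqrt{2} \sqrt{-46} + 0\right) \left(-40693 - 8964\right) = \left(\sqrt{2} i \sqrt{46} + 0\right) \left(-49657\right) = \left(2 i \sqrt{23} + 0\right) \left(-49657\right) = 2 i \sqrt{23} \left(-49657\right) = - 99314 i \sqrt{23}$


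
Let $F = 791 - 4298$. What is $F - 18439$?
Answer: $-21946$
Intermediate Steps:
$F = -3507$ ($F = 791 - 4298 = -3507$)
$F - 18439 = -3507 - 18439 = -21946$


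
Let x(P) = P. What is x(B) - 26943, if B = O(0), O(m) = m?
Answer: -26943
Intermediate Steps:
B = 0
x(B) - 26943 = 0 - 26943 = -26943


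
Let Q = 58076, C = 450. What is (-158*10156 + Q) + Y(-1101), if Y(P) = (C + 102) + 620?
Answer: -1545400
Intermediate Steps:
Y(P) = 1172 (Y(P) = (450 + 102) + 620 = 552 + 620 = 1172)
(-158*10156 + Q) + Y(-1101) = (-158*10156 + 58076) + 1172 = (-1604648 + 58076) + 1172 = -1546572 + 1172 = -1545400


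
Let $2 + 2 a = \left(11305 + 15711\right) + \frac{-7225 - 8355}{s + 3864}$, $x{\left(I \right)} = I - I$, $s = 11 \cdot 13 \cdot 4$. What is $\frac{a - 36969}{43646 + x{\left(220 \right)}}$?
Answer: $- \frac{52042611}{96806828} \approx -0.53759$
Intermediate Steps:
$s = 572$ ($s = 143 \cdot 4 = 572$)
$x{\left(I \right)} = 0$
$a = \frac{29954631}{2218}$ ($a = -1 + \frac{\left(11305 + 15711\right) + \frac{-7225 - 8355}{572 + 3864}}{2} = -1 + \frac{27016 - \frac{15580}{4436}}{2} = -1 + \frac{27016 - \frac{3895}{1109}}{2} = -1 + \frac{1}{2} \cdot \frac{29956849}{1109} = -1 + \frac{29956849}{2218} = \frac{29954631}{2218} \approx 13505.0$)
$\frac{a - 36969}{43646 + x{\left(220 \right)}} = \frac{\frac{29954631}{2218} - 36969}{43646 + 0} = - \frac{52042611}{2218 \cdot 43646} = \left(- \frac{52042611}{2218}\right) \frac{1}{43646} = - \frac{52042611}{96806828}$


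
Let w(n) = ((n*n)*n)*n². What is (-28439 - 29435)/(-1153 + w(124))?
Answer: -57874/29316249471 ≈ -1.9741e-6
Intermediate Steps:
w(n) = n⁵ (w(n) = (n²*n)*n² = n³*n² = n⁵)
(-28439 - 29435)/(-1153 + w(124)) = (-28439 - 29435)/(-1153 + 124⁵) = -57874/(-1153 + 29316250624) = -57874/29316249471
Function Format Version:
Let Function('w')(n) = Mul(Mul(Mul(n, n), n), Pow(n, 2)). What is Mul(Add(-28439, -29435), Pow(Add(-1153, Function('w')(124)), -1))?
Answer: Rational(-57874, 29316249471) ≈ -1.9741e-6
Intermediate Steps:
Function('w')(n) = Pow(n, 5) (Function('w')(n) = Mul(Mul(Pow(n, 2), n), Pow(n, 2)) = Mul(Pow(n, 3), Pow(n, 2)) = Pow(n, 5))
Mul(Add(-28439, -29435), Pow(Add(-1153, Function('w')(124)), -1)) = Mul(Add(-28439, -29435), Pow(Add(-1153, Pow(124, 5)), -1)) = Mul(-57874, Pow(Add(-1153, 29316250624), -1)) = Mul(-57874, Pow(29316249471, -1)) = Mul(-57874, Rational(1, 29316249471)) = Rational(-57874, 29316249471)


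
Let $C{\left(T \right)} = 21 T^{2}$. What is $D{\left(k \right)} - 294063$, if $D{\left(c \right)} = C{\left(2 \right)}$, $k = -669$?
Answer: $-293979$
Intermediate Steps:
$D{\left(c \right)} = 84$ ($D{\left(c \right)} = 21 \cdot 2^{2} = 21 \cdot 4 = 84$)
$D{\left(k \right)} - 294063 = 84 - 294063 = -293979$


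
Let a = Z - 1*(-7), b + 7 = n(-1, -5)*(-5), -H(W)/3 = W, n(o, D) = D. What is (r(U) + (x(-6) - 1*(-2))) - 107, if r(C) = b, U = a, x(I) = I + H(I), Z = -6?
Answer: -75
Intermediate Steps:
H(W) = -3*W
x(I) = -2*I (x(I) = I - 3*I = -2*I)
b = 18 (b = -7 - 5*(-5) = -7 + 25 = 18)
a = 1 (a = -6 - 1*(-7) = -6 + 7 = 1)
U = 1
r(C) = 18
(r(U) + (x(-6) - 1*(-2))) - 107 = (18 + (-2*(-6) - 1*(-2))) - 107 = (18 + (12 + 2)) - 107 = (18 + 14) - 107 = 32 - 107 = -75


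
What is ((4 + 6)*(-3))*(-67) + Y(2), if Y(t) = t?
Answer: 2012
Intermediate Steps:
((4 + 6)*(-3))*(-67) + Y(2) = ((4 + 6)*(-3))*(-67) + 2 = (10*(-3))*(-67) + 2 = -30*(-67) + 2 = 2010 + 2 = 2012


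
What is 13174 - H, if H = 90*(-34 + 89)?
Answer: 8224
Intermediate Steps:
H = 4950 (H = 90*55 = 4950)
13174 - H = 13174 - 1*4950 = 13174 - 4950 = 8224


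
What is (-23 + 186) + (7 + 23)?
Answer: 193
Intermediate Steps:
(-23 + 186) + (7 + 23) = 163 + 30 = 193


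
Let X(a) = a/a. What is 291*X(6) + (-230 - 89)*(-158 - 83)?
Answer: 77170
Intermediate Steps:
X(a) = 1
291*X(6) + (-230 - 89)*(-158 - 83) = 291*1 + (-230 - 89)*(-158 - 83) = 291 - 319*(-241) = 291 + 76879 = 77170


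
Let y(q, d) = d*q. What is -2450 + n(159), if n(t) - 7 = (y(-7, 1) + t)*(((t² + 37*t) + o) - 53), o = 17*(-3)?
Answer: 4718677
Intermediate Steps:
o = -51
n(t) = 7 + (-7 + t)*(-104 + t² + 37*t) (n(t) = 7 + (1*(-7) + t)*(((t² + 37*t) - 51) - 53) = 7 + (-7 + t)*((-51 + t² + 37*t) - 53) = 7 + (-7 + t)*(-104 + t² + 37*t))
-2450 + n(159) = -2450 + (735 + 159³ - 363*159 + 30*159²) = -2450 + (735 + 4019679 - 57717 + 30*25281) = -2450 + (735 + 4019679 - 57717 + 758430) = -2450 + 4721127 = 4718677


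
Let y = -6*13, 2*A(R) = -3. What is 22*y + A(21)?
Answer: -3435/2 ≈ -1717.5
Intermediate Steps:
A(R) = -3/2 (A(R) = (1/2)*(-3) = -3/2)
y = -78
22*y + A(21) = 22*(-78) - 3/2 = -1716 - 3/2 = -3435/2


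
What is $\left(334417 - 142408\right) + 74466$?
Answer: $266475$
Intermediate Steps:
$\left(334417 - 142408\right) + 74466 = 192009 + 74466 = 266475$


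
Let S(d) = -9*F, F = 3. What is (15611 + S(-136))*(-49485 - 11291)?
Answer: -947133184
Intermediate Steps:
S(d) = -27 (S(d) = -9*3 = -27)
(15611 + S(-136))*(-49485 - 11291) = (15611 - 27)*(-49485 - 11291) = 15584*(-60776) = -947133184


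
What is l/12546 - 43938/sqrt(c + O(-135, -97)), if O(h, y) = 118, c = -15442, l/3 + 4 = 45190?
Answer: 443/41 + 7323*I*sqrt(3831)/1277 ≈ 10.805 + 354.94*I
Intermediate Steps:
l = 135558 (l = -12 + 3*45190 = -12 + 135570 = 135558)
l/12546 - 43938/sqrt(c + O(-135, -97)) = 135558/12546 - 43938/sqrt(-15442 + 118) = 135558*(1/12546) - 43938*(-I*sqrt(3831)/7662) = 443/41 - 43938*(-I*sqrt(3831)/7662) = 443/41 - (-7323)*I*sqrt(3831)/1277 = 443/41 + 7323*I*sqrt(3831)/1277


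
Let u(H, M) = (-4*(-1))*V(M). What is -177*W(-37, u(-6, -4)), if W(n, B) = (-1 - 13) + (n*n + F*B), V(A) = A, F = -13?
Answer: -276651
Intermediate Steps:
u(H, M) = 4*M (u(H, M) = (-4*(-1))*M = 4*M)
W(n, B) = -14 + n² - 13*B (W(n, B) = (-1 - 13) + (n*n - 13*B) = -14 + (n² - 13*B) = -14 + n² - 13*B)
-177*W(-37, u(-6, -4)) = -177*(-14 + (-37)² - 52*(-4)) = -177*(-14 + 1369 - 13*(-16)) = -177*(-14 + 1369 + 208) = -177*1563 = -276651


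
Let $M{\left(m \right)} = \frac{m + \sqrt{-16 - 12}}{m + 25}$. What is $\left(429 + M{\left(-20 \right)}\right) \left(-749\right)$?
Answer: $-318325 - \frac{1498 i \sqrt{7}}{5} \approx -3.1833 \cdot 10^{5} - 792.67 i$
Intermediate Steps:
$M{\left(m \right)} = \frac{m + 2 i \sqrt{7}}{25 + m}$ ($M{\left(m \right)} = \frac{m + \sqrt{-28}}{25 + m} = \frac{m + 2 i \sqrt{7}}{25 + m}$)
$\left(429 + M{\left(-20 \right)}\right) \left(-749\right) = \left(429 + \frac{-20 + 2 i \sqrt{7}}{25 - 20}\right) \left(-749\right) = \left(429 + \frac{-20 + 2 i \sqrt{7}}{5}\right) \left(-749\right) = \left(429 - \left(4 - \frac{2 i \sqrt{7}}{5}\right)\right) \left(-749\right) = \left(425 + \frac{2 i \sqrt{7}}{5}\right) \left(-749\right) = -318325 - \frac{1498 i \sqrt{7}}{5}$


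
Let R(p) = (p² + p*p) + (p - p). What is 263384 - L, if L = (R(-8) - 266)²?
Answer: 244340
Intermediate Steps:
R(p) = 2*p² (R(p) = (p² + p²) + 0 = 2*p² + 0 = 2*p²)
L = 19044 (L = (2*(-8)² - 266)² = (2*64 - 266)² = (128 - 266)² = (-138)² = 19044)
263384 - L = 263384 - 1*19044 = 263384 - 19044 = 244340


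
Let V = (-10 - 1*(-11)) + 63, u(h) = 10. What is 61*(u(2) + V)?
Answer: 4514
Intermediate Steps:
V = 64 (V = (-10 + 11) + 63 = 1 + 63 = 64)
61*(u(2) + V) = 61*(10 + 64) = 61*74 = 4514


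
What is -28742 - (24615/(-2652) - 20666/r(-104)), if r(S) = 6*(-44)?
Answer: -210118613/7293 ≈ -28811.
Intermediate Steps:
r(S) = -264
-28742 - (24615/(-2652) - 20666/r(-104)) = -28742 - (24615/(-2652) - 20666/(-264)) = -28742 - (24615*(-1/2652) - 20666*(-1/264)) = -28742 - (-8205/884 + 10333/132) = -28742 - 1*503207/7293 = -28742 - 503207/7293 = -210118613/7293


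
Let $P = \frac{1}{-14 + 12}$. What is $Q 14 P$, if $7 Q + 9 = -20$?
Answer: $29$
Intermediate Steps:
$Q = - \frac{29}{7}$ ($Q = - \frac{9}{7} + \frac{1}{7} \left(-20\right) = - \frac{9}{7} - \frac{20}{7} = - \frac{29}{7} \approx -4.1429$)
$P = - \frac{1}{2}$ ($P = \frac{1}{-2} = - \frac{1}{2} \approx -0.5$)
$Q 14 P = \left(- \frac{29}{7}\right) 14 \left(- \frac{1}{2}\right) = \left(-58\right) \left(- \frac{1}{2}\right) = 29$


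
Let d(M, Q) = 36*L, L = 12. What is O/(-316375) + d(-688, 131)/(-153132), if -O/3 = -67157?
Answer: -2582360931/4037261375 ≈ -0.63963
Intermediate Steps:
O = 201471 (O = -3*(-67157) = 201471)
d(M, Q) = 432 (d(M, Q) = 36*12 = 432)
O/(-316375) + d(-688, 131)/(-153132) = 201471/(-316375) + 432/(-153132) = 201471*(-1/316375) + 432*(-1/153132) = -201471/316375 - 36/12761 = -2582360931/4037261375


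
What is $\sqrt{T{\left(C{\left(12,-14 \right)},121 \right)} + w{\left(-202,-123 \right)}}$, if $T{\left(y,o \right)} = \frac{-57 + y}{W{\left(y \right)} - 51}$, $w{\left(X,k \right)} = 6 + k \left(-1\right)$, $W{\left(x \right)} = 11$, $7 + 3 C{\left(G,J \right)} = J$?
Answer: $\frac{\sqrt{3265}}{5} \approx 11.428$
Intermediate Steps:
$C{\left(G,J \right)} = - \frac{7}{3} + \frac{J}{3}$
$w{\left(X,k \right)} = 6 - k$
$T{\left(y,o \right)} = \frac{57}{40} - \frac{y}{40}$ ($T{\left(y,o \right)} = \frac{-57 + y}{11 - 51} = \frac{-57 + y}{-40} = \left(-57 + y\right) \left(- \frac{1}{40}\right) = \frac{57}{40} - \frac{y}{40}$)
$\sqrt{T{\left(C{\left(12,-14 \right)},121 \right)} + w{\left(-202,-123 \right)}} = \sqrt{\left(\frac{57}{40} - \frac{- \frac{7}{3} + \frac{1}{3} \left(-14\right)}{40}\right) + \left(6 - -123\right)} = \sqrt{\left(\frac{57}{40} - \frac{- \frac{7}{3} - \frac{14}{3}}{40}\right) + \left(6 + 123\right)} = \sqrt{\left(\frac{57}{40} - - \frac{7}{40}\right) + 129} = \sqrt{\left(\frac{57}{40} + \frac{7}{40}\right) + 129} = \sqrt{\frac{8}{5} + 129} = \sqrt{\frac{653}{5}} = \frac{\sqrt{3265}}{5}$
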